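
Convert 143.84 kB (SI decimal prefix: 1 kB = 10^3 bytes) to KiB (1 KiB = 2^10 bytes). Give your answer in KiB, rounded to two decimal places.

143.84 kB × 1,000 bytes/kB = 143,840 bytes
1 KiB = 1,024 bytes
143,840 / 1,024 = 140.47 KiB

140.47 KiB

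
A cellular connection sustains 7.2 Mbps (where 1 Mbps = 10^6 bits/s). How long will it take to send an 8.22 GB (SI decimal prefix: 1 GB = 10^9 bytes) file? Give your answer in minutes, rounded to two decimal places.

8.22 GB = 8,220,000,000 bytes = 65,760,000,000 bits
7.2 Mbps = 7,200,000 bits/s
time = 65,760,000,000 / 7,200,000 = 9,133.333 s
9,133.333 s / 60 = 152.22 minutes

152.22 minutes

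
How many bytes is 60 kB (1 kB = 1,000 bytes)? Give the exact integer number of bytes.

60 × 1,000 = 60,000 bytes

60,000 bytes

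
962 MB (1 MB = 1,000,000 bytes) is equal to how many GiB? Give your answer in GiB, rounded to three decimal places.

0.896 GiB

962 MB × 1,000,000 bytes/MB = 962,000,000 bytes
1 GiB = 2^30 bytes = 1,073,741,824 bytes
962,000,000 / 1,073,741,824 = 0.896 GiB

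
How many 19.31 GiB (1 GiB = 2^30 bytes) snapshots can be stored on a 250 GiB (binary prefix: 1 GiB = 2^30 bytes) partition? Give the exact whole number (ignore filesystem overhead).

Capacity: 250 GiB = 268,435,456,000 bytes
Per item: 19.31 GiB = 20,733,954,621.44 bytes
⌊268,435,456,000 / 20,733,954,621.44⌋ = 12

12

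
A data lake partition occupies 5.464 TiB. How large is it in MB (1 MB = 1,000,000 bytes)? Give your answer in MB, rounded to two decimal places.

5.464 TiB = 5.464 × 2^40 bytes = 6,007,731,534,168.064 bytes
1 MB = 10^6 bytes = 1,000,000 bytes
6,007,731,534,168.064 / 1,000,000 = 6,007,731.53 MB

6,007,731.53 MB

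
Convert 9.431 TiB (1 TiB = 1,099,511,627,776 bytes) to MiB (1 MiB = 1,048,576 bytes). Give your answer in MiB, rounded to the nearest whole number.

9,889,120 MiB

9.431 TiB = 9.431 × 2^40 bytes = 10,369,494,161,555.456 bytes
1 MiB = 1,048,576 bytes
10,369,494,161,555.456 / 1,048,576 = 9,889,120 MiB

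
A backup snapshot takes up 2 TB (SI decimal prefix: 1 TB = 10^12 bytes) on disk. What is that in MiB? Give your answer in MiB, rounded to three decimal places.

2 TB = 2 × 10^12 bytes = 2,000,000,000,000 bytes
1 MiB = 2^20 bytes = 1,048,576 bytes
2,000,000,000,000 / 1,048,576 = 1,907,348.633 MiB

1,907,348.633 MiB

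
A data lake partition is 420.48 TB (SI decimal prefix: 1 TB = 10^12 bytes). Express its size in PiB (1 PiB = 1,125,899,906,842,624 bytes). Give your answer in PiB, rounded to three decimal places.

0.373 PiB

420.48 TB × 1,000,000,000,000 bytes/TB = 420,480,000,000,000 bytes
1 PiB = 1,125,899,906,842,624 bytes
420,480,000,000,000 / 1,125,899,906,842,624 = 0.373 PiB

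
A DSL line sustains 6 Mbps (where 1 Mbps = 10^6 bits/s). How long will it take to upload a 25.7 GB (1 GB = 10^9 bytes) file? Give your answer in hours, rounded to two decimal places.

9.52 hours

25.7 GB = 25,700,000,000 bytes = 205,600,000,000 bits
6 Mbps = 6,000,000 bits/s
time = 205,600,000,000 / 6,000,000 = 34,266.6667 s
34,266.6667 s / 3600 = 9.52 hours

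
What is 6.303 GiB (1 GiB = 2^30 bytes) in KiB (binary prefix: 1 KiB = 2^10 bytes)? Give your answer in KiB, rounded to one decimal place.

6,609,174.5 KiB

6.303 GiB = 6.303 × 2^30 bytes = 6,767,794,716.672 bytes
1 KiB = 1,024 bytes
6,767,794,716.672 / 1,024 = 6,609,174.5 KiB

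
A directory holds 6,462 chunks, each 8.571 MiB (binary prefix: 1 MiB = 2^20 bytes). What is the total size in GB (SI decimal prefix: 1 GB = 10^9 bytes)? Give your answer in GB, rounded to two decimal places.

58.08 GB

Total = 6,462 × 8.571 MiB = 55385.802 MiB
= 55385.802 × 1,048,576 bytes = 58,076,222,717.952 bytes
1 GB = 1,000,000,000 bytes
58,076,222,717.952 / 1,000,000,000 = 58.08 GB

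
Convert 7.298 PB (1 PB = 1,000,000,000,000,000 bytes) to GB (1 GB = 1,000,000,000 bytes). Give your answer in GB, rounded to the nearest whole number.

7,298,000 GB

7.298 PB = 7.298 × 10^15 bytes = 7,298,000,000,000,000 bytes
1 GB = 1,000,000,000 bytes
7,298,000,000,000,000 / 1,000,000,000 = 7,298,000 GB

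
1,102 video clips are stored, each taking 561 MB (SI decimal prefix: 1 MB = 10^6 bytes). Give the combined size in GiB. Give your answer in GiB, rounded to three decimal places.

Total = 1,102 × 561 MB = 618,222 MB
= 618,222 × 1,000,000 bytes = 618,222,000,000 bytes
1 GiB = 1,073,741,824 bytes
618,222,000,000 / 1,073,741,824 = 575.764 GiB

575.764 GiB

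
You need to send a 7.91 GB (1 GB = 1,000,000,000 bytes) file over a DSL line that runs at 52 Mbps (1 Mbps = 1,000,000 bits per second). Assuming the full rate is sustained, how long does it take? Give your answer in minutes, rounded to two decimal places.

20.28 minutes

7.91 GB = 7,910,000,000 bytes = 63,280,000,000 bits
52 Mbps = 52,000,000 bits/s
time = 63,280,000,000 / 52,000,000 = 1,216.923 s
1,216.923 s / 60 = 20.28 minutes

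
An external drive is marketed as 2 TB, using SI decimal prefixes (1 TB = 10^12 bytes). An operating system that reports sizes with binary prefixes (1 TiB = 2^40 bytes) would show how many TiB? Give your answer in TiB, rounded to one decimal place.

1.8 TiB

2 TB = 2 × 10^12 bytes = 2,000,000,000,000 bytes
1 TiB = 1,099,511,627,776 bytes
2,000,000,000,000 / 1,099,511,627,776 = 1.8 TiB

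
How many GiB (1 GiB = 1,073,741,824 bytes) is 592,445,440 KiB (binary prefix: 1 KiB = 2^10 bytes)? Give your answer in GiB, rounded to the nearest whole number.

592,445,440 KiB × 1,024 bytes/KiB = 606,664,130,560 bytes
1 GiB = 1,073,741,824 bytes
606,664,130,560 / 1,073,741,824 = 565 GiB

565 GiB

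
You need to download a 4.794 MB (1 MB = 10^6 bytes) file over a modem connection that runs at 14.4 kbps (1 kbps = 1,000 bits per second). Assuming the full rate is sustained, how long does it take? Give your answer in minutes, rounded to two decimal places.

44.39 minutes

4.794 MB = 4,794,000 bytes = 38,352,000 bits
14.4 kbps = 14,400 bits/s
time = 38,352,000 / 14,400 = 2,663.333 s
2,663.333 s / 60 = 44.39 minutes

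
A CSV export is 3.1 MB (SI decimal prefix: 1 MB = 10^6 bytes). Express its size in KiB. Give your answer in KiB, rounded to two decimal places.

3.1 MB × 1,000,000 bytes/MB = 3,100,000 bytes
1 KiB = 1,024 bytes
3,100,000 / 1,024 = 3,027.34 KiB

3,027.34 KiB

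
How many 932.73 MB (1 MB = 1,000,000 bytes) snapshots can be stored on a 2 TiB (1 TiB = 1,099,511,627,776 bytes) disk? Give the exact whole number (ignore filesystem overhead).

2,357

Capacity: 2 TiB = 2,199,023,255,552 bytes
Per item: 932.73 MB = 932,730,000 bytes
⌊2,199,023,255,552 / 932,730,000⌋ = 2,357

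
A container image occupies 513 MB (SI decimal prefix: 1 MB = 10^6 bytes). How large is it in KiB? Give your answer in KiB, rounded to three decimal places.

500,976.563 KiB

513 MB = 513 × 10^6 bytes = 513,000,000 bytes
1 KiB = 2^10 bytes = 1,024 bytes
513,000,000 / 1,024 = 500,976.563 KiB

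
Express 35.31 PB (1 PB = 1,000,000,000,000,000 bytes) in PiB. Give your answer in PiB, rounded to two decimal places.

31.36 PiB

35.31 PB = 35.31 × 10^15 bytes = 35,310,000,000,000,000 bytes
1 PiB = 1,125,899,906,842,624 bytes
35,310,000,000,000,000 / 1,125,899,906,842,624 = 31.36 PiB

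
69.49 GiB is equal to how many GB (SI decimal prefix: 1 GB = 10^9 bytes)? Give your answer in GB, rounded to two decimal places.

69.49 GiB = 69.49 × 2^30 bytes = 74,614,319,349.76 bytes
1 GB = 10^9 bytes = 1,000,000,000 bytes
74,614,319,349.76 / 1,000,000,000 = 74.61 GB

74.61 GB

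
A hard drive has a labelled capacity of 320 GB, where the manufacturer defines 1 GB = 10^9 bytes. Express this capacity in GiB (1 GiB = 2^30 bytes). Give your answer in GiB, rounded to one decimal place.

298.0 GiB

320 GB × 1,000,000,000 bytes/GB = 320,000,000,000 bytes
1 GiB = 2^30 bytes = 1,073,741,824 bytes
320,000,000,000 / 1,073,741,824 = 298.0 GiB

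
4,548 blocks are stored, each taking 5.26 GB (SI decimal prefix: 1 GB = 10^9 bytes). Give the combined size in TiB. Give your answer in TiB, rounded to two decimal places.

Total = 4,548 × 5.26 GB = 23922.48 GB
= 23922.48 × 1,000,000,000 bytes = 23,922,480,000,000 bytes
1 TiB = 1,099,511,627,776 bytes
23,922,480,000,000 / 1,099,511,627,776 = 21.76 TiB

21.76 TiB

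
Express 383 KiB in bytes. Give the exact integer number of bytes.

392,192 bytes

383 × 1,024 = 392,192 bytes  (1 KiB = 2^10 bytes)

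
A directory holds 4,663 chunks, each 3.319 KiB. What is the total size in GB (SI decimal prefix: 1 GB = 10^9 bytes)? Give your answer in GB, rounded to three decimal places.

Total = 4,663 × 3.319 KiB = 15476.497 KiB
= 15476.497 × 1,024 bytes = 15,847,932.928 bytes
1 GB = 1,000,000,000 bytes
15,847,932.928 / 1,000,000,000 = 0.016 GB

0.016 GB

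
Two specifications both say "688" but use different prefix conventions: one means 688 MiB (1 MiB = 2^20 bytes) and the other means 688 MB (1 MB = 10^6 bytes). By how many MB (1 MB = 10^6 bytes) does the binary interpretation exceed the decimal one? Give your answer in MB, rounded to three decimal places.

33.420 MB

688 MiB = 688 × 1,048,576 = 721,420,288 bytes
688 MB = 688 × 1,000,000 = 688,000,000 bytes
difference = 33,420,288 bytes
33,420,288 / 1,000,000 = 33.420 MB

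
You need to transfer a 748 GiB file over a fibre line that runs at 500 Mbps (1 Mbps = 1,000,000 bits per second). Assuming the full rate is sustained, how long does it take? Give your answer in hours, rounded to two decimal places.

3.57 hours

748 GiB = 803,158,884,352 bytes = 6,425,271,074,816 bits
500 Mbps = 500,000,000 bits/s
time = 6,425,271,074,816 / 500,000,000 = 12,850.5421 s
12,850.5421 s / 3600 = 3.57 hours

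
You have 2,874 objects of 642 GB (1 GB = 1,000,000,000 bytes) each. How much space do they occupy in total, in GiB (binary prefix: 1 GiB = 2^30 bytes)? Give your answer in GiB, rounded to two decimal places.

1,718,390.73 GiB

Total = 2,874 × 642 GB = 1,845,108 GB
= 1,845,108 × 1,000,000,000 bytes = 1,845,108,000,000,000 bytes
1 GiB = 1,073,741,824 bytes
1,845,108,000,000,000 / 1,073,741,824 = 1,718,390.73 GiB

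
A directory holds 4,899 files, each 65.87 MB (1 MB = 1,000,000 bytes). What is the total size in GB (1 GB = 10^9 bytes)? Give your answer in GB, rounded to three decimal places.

322.697 GB

Total = 4,899 × 65.87 MB = 322697.13 MB
= 322697.13 × 1,000,000 bytes = 322,697,130,000 bytes
1 GB = 1,000,000,000 bytes
322,697,130,000 / 1,000,000,000 = 322.697 GB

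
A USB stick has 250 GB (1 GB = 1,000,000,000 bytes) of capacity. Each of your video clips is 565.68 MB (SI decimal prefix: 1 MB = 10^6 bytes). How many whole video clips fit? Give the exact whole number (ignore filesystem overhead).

Capacity: 250 GB = 250,000,000,000 bytes
Per item: 565.68 MB = 565,680,000 bytes
⌊250,000,000,000 / 565,680,000⌋ = 441

441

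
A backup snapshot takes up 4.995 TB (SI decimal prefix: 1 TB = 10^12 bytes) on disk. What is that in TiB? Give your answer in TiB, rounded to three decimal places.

4.543 TiB

4.995 TB = 4.995 × 10^12 bytes = 4,995,000,000,000 bytes
1 TiB = 2^40 bytes = 1,099,511,627,776 bytes
4,995,000,000,000 / 1,099,511,627,776 = 4.543 TiB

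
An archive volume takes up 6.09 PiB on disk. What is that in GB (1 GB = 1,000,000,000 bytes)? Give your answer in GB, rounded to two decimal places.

6.09 PiB = 6.09 × 2^50 bytes = 6,856,730,432,671,580.16 bytes
1 GB = 1,000,000,000 bytes
6,856,730,432,671,580.16 / 1,000,000,000 = 6,856,730.43 GB

6,856,730.43 GB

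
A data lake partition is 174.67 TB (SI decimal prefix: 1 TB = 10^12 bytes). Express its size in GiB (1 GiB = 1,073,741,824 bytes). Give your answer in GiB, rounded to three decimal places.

162,674.114 GiB

174.67 TB × 1,000,000,000,000 bytes/TB = 174,670,000,000,000 bytes
1 GiB = 2^30 bytes = 1,073,741,824 bytes
174,670,000,000,000 / 1,073,741,824 = 162,674.114 GiB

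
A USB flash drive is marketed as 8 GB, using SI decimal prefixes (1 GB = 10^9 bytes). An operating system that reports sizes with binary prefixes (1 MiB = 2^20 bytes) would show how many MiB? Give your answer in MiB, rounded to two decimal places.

8 GB × 1,000,000,000 bytes/GB = 8,000,000,000 bytes
1 MiB = 1,048,576 bytes
8,000,000,000 / 1,048,576 = 7,629.39 MiB

7,629.39 MiB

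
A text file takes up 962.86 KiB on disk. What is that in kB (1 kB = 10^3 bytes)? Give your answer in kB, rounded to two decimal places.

962.86 KiB = 962.86 × 2^10 bytes = 985,968.64 bytes
1 kB = 10^3 bytes = 1,000 bytes
985,968.64 / 1,000 = 985.97 kB

985.97 kB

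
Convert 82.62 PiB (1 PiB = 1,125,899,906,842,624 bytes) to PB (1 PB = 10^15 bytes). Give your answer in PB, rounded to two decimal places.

82.62 PiB × 1,125,899,906,842,624 bytes/PiB = 93,021,850,303,337,594.88 bytes
1 PB = 10^15 bytes = 1,000,000,000,000,000 bytes
93,021,850,303,337,594.88 / 1,000,000,000,000,000 = 93.02 PB

93.02 PB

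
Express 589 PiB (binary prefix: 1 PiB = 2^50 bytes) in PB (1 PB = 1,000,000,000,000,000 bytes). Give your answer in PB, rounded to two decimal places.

589 PiB × 1,125,899,906,842,624 bytes/PiB = 663,155,045,130,305,536 bytes
1 PB = 1,000,000,000,000,000 bytes
663,155,045,130,305,536 / 1,000,000,000,000,000 = 663.16 PB

663.16 PB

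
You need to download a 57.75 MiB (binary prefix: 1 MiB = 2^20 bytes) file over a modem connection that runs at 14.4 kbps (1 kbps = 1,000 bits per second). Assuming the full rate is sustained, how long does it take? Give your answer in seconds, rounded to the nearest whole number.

57.75 MiB = 60,555,264 bytes = 484,442,112 bits
14.4 kbps = 14,400 bits/s
time = 484,442,112 / 14,400 = 33,642 s

33,642 seconds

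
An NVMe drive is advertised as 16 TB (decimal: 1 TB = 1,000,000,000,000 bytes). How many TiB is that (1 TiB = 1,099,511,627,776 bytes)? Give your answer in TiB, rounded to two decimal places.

14.55 TiB

16 TB = 16 × 10^12 bytes = 16,000,000,000,000 bytes
1 TiB = 1,099,511,627,776 bytes
16,000,000,000,000 / 1,099,511,627,776 = 14.55 TiB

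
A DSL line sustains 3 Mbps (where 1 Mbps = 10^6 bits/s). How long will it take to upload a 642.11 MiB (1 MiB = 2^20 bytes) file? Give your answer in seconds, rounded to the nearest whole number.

642.11 MiB = 673,301,135.36 bytes = 5,386,409,082.88 bits
3 Mbps = 3,000,000 bits/s
time = 5,386,409,082.88 / 3,000,000 = 1,795 s

1,795 seconds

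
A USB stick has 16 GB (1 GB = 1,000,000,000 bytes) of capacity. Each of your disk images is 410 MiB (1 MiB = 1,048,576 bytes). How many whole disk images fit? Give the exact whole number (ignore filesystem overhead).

Capacity: 16 GB = 16,000,000,000 bytes
Per item: 410 MiB = 429,916,160 bytes
⌊16,000,000,000 / 429,916,160⌋ = 37

37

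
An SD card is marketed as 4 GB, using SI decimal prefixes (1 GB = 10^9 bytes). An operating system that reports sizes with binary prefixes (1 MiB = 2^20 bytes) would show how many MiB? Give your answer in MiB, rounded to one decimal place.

4 GB = 4 × 10^9 bytes = 4,000,000,000 bytes
1 MiB = 1,048,576 bytes
4,000,000,000 / 1,048,576 = 3,814.7 MiB

3,814.7 MiB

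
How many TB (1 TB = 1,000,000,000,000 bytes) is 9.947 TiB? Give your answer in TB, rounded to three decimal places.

10.937 TB

9.947 TiB × 1,099,511,627,776 bytes/TiB = 10,936,842,161,487.872 bytes
1 TB = 1,000,000,000,000 bytes
10,936,842,161,487.872 / 1,000,000,000,000 = 10.937 TB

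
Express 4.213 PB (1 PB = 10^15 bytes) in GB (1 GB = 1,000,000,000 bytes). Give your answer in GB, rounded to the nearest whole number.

4.213 PB = 4.213 × 10^15 bytes = 4,213,000,000,000,000 bytes
1 GB = 10^9 bytes = 1,000,000,000 bytes
4,213,000,000,000,000 / 1,000,000,000 = 4,213,000 GB

4,213,000 GB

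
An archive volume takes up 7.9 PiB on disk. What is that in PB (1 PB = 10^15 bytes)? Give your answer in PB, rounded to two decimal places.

8.89 PB

7.9 PiB × 1,125,899,906,842,624 bytes/PiB = 8,894,609,264,056,729.6 bytes
1 PB = 10^15 bytes = 1,000,000,000,000,000 bytes
8,894,609,264,056,729.6 / 1,000,000,000,000,000 = 8.89 PB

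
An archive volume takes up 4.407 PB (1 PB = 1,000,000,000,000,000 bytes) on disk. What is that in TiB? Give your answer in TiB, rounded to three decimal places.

4,008.143 TiB

4.407 PB = 4.407 × 10^15 bytes = 4,407,000,000,000,000 bytes
1 TiB = 2^40 bytes = 1,099,511,627,776 bytes
4,407,000,000,000,000 / 1,099,511,627,776 = 4,008.143 TiB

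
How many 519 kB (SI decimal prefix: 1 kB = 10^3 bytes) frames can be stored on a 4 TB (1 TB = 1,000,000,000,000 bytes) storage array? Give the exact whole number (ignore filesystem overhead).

7,707,129

Capacity: 4 TB = 4,000,000,000,000 bytes
Per item: 519 kB = 519,000 bytes
⌊4,000,000,000,000 / 519,000⌋ = 7,707,129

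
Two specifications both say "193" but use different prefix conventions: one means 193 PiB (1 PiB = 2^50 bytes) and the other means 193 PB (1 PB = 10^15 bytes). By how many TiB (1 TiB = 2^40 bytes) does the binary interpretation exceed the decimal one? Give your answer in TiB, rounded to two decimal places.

193 PiB = 193 × 1,125,899,906,842,624 = 217,298,682,020,626,432 bytes
193 PB = 193 × 1,000,000,000,000,000 = 193,000,000,000,000,000 bytes
difference = 24,298,682,020,626,432 bytes
24,298,682,020,626,432 / 1,099,511,627,776 = 22,099.52 TiB

22,099.52 TiB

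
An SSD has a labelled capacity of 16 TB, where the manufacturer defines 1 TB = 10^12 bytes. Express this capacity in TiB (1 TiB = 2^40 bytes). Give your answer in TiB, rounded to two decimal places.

14.55 TiB

16 TB = 16 × 10^12 bytes = 16,000,000,000,000 bytes
1 TiB = 1,099,511,627,776 bytes
16,000,000,000,000 / 1,099,511,627,776 = 14.55 TiB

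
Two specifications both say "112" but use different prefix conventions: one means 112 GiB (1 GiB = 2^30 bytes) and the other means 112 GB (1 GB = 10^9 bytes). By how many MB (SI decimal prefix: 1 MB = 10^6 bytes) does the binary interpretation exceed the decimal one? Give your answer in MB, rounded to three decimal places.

112 GiB = 112 × 1,073,741,824 = 120,259,084,288 bytes
112 GB = 112 × 1,000,000,000 = 112,000,000,000 bytes
difference = 8,259,084,288 bytes
8,259,084,288 / 1,000,000 = 8,259.084 MB

8,259.084 MB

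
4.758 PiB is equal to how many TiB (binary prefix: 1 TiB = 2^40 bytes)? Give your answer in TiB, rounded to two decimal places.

4.758 PiB = 4.758 × 2^50 bytes = 5,357,031,756,757,204.992 bytes
1 TiB = 1,099,511,627,776 bytes
5,357,031,756,757,204.992 / 1,099,511,627,776 = 4,872.19 TiB

4,872.19 TiB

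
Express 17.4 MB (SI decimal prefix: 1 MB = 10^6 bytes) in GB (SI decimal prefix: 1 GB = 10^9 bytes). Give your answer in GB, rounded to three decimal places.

17.4 MB = 17.4 × 10^6 bytes = 17,400,000 bytes
1 GB = 10^9 bytes = 1,000,000,000 bytes
17,400,000 / 1,000,000,000 = 0.017 GB

0.017 GB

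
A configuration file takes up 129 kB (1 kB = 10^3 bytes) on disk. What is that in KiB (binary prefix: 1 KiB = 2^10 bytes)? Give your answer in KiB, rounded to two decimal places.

129 kB = 129 × 10^3 bytes = 129,000 bytes
1 KiB = 2^10 bytes = 1,024 bytes
129,000 / 1,024 = 125.98 KiB

125.98 KiB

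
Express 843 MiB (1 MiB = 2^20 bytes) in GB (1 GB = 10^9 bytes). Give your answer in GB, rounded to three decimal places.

843 MiB = 843 × 2^20 bytes = 883,949,568 bytes
1 GB = 10^9 bytes = 1,000,000,000 bytes
883,949,568 / 1,000,000,000 = 0.884 GB

0.884 GB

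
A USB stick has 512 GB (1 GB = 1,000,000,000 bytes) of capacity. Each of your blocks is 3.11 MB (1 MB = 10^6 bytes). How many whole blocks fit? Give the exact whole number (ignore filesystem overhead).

164,630

Capacity: 512 GB = 512,000,000,000 bytes
Per item: 3.11 MB = 3,110,000 bytes
⌊512,000,000,000 / 3,110,000⌋ = 164,630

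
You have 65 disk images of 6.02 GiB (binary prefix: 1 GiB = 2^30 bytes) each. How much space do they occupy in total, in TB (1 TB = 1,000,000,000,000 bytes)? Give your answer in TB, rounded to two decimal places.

Total = 65 × 6.02 GiB = 391.3 GiB
= 391.3 × 1,073,741,824 bytes = 420,155,175,731.2 bytes
1 TB = 1,000,000,000,000 bytes
420,155,175,731.2 / 1,000,000,000,000 = 0.42 TB

0.42 TB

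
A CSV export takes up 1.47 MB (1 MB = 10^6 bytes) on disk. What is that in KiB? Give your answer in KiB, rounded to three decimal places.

1,435.547 KiB

1.47 MB = 1.47 × 10^6 bytes = 1,470,000 bytes
1 KiB = 2^10 bytes = 1,024 bytes
1,470,000 / 1,024 = 1,435.547 KiB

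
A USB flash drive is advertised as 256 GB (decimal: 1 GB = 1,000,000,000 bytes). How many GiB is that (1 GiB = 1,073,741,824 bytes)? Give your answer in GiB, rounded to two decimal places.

238.42 GiB

256 GB = 256 × 10^9 bytes = 256,000,000,000 bytes
1 GiB = 2^30 bytes = 1,073,741,824 bytes
256,000,000,000 / 1,073,741,824 = 238.42 GiB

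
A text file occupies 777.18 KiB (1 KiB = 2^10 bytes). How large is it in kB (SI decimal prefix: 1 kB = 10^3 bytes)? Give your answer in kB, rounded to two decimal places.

777.18 KiB = 777.18 × 2^10 bytes = 795,832.32 bytes
1 kB = 10^3 bytes = 1,000 bytes
795,832.32 / 1,000 = 795.83 kB

795.83 kB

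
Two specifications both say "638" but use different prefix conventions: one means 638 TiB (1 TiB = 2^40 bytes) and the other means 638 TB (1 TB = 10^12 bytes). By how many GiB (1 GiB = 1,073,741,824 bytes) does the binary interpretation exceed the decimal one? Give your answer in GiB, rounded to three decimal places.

59,128.197 GiB

638 TiB = 638 × 1,099,511,627,776 = 701,488,418,521,088 bytes
638 TB = 638 × 1,000,000,000,000 = 638,000,000,000,000 bytes
difference = 63,488,418,521,088 bytes
63,488,418,521,088 / 1,073,741,824 = 59,128.197 GiB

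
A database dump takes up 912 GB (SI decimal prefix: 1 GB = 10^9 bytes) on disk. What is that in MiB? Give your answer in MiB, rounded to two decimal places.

912 GB = 912 × 10^9 bytes = 912,000,000,000 bytes
1 MiB = 1,048,576 bytes
912,000,000,000 / 1,048,576 = 869,750.98 MiB

869,750.98 MiB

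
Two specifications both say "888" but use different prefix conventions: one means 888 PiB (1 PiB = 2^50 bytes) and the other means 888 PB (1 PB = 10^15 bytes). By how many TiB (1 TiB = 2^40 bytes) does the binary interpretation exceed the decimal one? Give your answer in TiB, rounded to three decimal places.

888 PiB = 888 × 1,125,899,906,842,624 = 999,799,117,276,250,112 bytes
888 PB = 888 × 1,000,000,000,000,000 = 888,000,000,000,000,000 bytes
difference = 111,799,117,276,250,112 bytes
111,799,117,276,250,112 / 1,099,511,627,776 = 101,680.705 TiB

101,680.705 TiB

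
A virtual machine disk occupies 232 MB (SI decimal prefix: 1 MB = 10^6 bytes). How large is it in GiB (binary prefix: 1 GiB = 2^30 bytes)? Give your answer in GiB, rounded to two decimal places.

232 MB × 1,000,000 bytes/MB = 232,000,000 bytes
1 GiB = 2^30 bytes = 1,073,741,824 bytes
232,000,000 / 1,073,741,824 = 0.22 GiB

0.22 GiB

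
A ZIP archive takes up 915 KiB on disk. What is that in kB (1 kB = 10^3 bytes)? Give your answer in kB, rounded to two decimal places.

915 KiB × 1,024 bytes/KiB = 936,960 bytes
1 kB = 1,000 bytes
936,960 / 1,000 = 936.96 kB

936.96 kB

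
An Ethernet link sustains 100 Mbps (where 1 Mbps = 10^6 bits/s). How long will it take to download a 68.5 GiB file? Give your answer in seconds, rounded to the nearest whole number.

68.5 GiB = 73,551,314,944 bytes = 588,410,519,552 bits
100 Mbps = 100,000,000 bits/s
time = 588,410,519,552 / 100,000,000 = 5,884 s

5,884 seconds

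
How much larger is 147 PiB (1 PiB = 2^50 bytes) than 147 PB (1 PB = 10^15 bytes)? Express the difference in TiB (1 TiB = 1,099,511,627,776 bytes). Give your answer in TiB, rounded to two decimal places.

147 PiB = 147 × 1,125,899,906,842,624 = 165,507,286,305,865,728 bytes
147 PB = 147 × 1,000,000,000,000,000 = 147,000,000,000,000,000 bytes
difference = 18,507,286,305,865,728 bytes
18,507,286,305,865,728 / 1,099,511,627,776 = 16,832.28 TiB

16,832.28 TiB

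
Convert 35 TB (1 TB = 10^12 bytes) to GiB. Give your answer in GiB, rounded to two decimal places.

32,596.29 GiB

35 TB = 35 × 10^12 bytes = 35,000,000,000,000 bytes
1 GiB = 1,073,741,824 bytes
35,000,000,000,000 / 1,073,741,824 = 32,596.29 GiB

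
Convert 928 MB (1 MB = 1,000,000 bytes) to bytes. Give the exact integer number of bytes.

928,000,000 bytes

928 × 1,000,000 = 928,000,000 bytes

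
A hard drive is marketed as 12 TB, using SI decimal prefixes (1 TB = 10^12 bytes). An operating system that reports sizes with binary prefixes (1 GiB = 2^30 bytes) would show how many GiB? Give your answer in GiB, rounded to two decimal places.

12 TB × 1,000,000,000,000 bytes/TB = 12,000,000,000,000 bytes
1 GiB = 1,073,741,824 bytes
12,000,000,000,000 / 1,073,741,824 = 11,175.87 GiB

11,175.87 GiB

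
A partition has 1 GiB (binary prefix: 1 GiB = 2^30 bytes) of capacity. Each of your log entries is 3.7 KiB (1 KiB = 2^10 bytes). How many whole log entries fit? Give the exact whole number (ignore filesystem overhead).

283,398

Capacity: 1 GiB = 1,073,741,824 bytes
Per item: 3.7 KiB = 3,788.8 bytes
⌊1,073,741,824 / 3,788.8⌋ = 283,398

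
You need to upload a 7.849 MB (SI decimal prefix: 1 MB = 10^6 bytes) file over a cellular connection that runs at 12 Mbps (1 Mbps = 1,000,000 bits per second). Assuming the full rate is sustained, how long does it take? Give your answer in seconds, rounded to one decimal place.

7.849 MB = 7,849,000 bytes = 62,792,000 bits
12 Mbps = 12,000,000 bits/s
time = 62,792,000 / 12,000,000 = 5.2 s

5.2 seconds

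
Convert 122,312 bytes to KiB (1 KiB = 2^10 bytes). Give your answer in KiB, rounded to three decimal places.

122,312 bytes given.
1 KiB = 1,024 bytes
122,312 / 1,024 = 119.445 KiB

119.445 KiB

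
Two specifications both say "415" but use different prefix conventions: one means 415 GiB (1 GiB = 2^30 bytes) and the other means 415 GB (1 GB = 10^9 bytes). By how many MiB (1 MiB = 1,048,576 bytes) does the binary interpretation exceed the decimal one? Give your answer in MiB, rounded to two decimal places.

415 GiB = 415 × 1,073,741,824 = 445,602,856,960 bytes
415 GB = 415 × 1,000,000,000 = 415,000,000,000 bytes
difference = 30,602,856,960 bytes
30,602,856,960 / 1,048,576 = 29,185.16 MiB

29,185.16 MiB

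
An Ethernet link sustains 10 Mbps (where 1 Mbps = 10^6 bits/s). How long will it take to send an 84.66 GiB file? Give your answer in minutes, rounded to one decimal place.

1,212.0 minutes

84.66 GiB = 90,902,982,819.84 bytes = 727,223,862,558.72 bits
10 Mbps = 10,000,000 bits/s
time = 727,223,862,558.72 / 10,000,000 = 72,722.39 s
72,722.39 s / 60 = 1,212.0 minutes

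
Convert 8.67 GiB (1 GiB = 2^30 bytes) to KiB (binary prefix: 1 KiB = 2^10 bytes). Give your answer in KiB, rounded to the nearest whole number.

9,091,154 KiB

8.67 GiB × 1,073,741,824 bytes/GiB = 9,309,341,614.08 bytes
1 KiB = 1,024 bytes
9,309,341,614.08 / 1,024 = 9,091,154 KiB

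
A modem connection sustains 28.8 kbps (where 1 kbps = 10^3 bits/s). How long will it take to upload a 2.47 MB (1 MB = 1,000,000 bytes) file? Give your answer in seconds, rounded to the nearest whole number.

686 seconds

2.47 MB = 2,470,000 bytes = 19,760,000 bits
28.8 kbps = 28,800 bits/s
time = 19,760,000 / 28,800 = 686 s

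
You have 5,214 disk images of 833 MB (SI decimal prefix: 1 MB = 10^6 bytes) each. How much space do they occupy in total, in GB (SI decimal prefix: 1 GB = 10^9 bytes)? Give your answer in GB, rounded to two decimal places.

4,343.26 GB

Total = 5,214 × 833 MB = 4,343,262 MB
= 4,343,262 × 1,000,000 bytes = 4,343,262,000,000 bytes
1 GB = 1,000,000,000 bytes
4,343,262,000,000 / 1,000,000,000 = 4,343.26 GB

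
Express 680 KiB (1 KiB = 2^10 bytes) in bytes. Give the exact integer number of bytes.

696,320 bytes

680 × 1,024 = 696,320 bytes  (1 KiB = 2^10 bytes)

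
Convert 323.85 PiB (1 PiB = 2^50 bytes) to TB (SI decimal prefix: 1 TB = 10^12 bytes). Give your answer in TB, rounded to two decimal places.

364,622.68 TB

323.85 PiB × 1,125,899,906,842,624 bytes/PiB = 364,622,684,830,983,782.4 bytes
1 TB = 10^12 bytes = 1,000,000,000,000 bytes
364,622,684,830,983,782.4 / 1,000,000,000,000 = 364,622.68 TB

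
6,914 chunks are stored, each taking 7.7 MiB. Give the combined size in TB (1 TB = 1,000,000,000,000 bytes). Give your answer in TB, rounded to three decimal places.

Total = 6,914 × 7.7 MiB = 53237.8 MiB
= 53237.8 × 1,048,576 bytes = 55,823,879,372.8 bytes
1 TB = 1,000,000,000,000 bytes
55,823,879,372.8 / 1,000,000,000,000 = 0.056 TB

0.056 TB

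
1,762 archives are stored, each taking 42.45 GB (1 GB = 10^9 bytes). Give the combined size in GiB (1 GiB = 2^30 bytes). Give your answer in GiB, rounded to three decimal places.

Total = 1,762 × 42.45 GB = 74796.9 GB
= 74796.9 × 1,000,000,000 bytes = 74,796,900,000,000 bytes
1 GiB = 1,073,741,824 bytes
74,796,900,000,000 / 1,073,741,824 = 69,660.041 GiB

69,660.041 GiB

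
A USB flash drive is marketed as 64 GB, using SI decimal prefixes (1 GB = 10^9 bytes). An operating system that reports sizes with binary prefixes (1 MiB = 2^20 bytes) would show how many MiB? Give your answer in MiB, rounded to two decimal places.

61,035.16 MiB

64 GB = 64 × 10^9 bytes = 64,000,000,000 bytes
1 MiB = 2^20 bytes = 1,048,576 bytes
64,000,000,000 / 1,048,576 = 61,035.16 MiB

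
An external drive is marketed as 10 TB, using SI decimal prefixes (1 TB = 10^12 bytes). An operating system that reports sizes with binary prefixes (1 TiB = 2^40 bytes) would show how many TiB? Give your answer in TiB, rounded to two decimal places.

10 TB × 1,000,000,000,000 bytes/TB = 10,000,000,000,000 bytes
1 TiB = 2^40 bytes = 1,099,511,627,776 bytes
10,000,000,000,000 / 1,099,511,627,776 = 9.09 TiB

9.09 TiB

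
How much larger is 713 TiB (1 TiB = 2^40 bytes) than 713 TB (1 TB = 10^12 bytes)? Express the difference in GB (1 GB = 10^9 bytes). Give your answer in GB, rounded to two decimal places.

70,951.79 GB

713 TiB = 713 × 1,099,511,627,776 = 783,951,790,604,288 bytes
713 TB = 713 × 1,000,000,000,000 = 713,000,000,000,000 bytes
difference = 70,951,790,604,288 bytes
70,951,790,604,288 / 1,000,000,000 = 70,951.79 GB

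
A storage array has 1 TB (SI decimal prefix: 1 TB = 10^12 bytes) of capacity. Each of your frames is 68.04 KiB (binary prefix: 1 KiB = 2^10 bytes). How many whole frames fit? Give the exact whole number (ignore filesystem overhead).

14,352,770

Capacity: 1 TB = 1,000,000,000,000 bytes
Per item: 68.04 KiB = 69,672.96 bytes
⌊1,000,000,000,000 / 69,672.96⌋ = 14,352,770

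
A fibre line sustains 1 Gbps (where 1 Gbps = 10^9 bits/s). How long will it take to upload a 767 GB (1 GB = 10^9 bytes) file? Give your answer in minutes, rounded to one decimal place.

767 GB = 767,000,000,000 bytes = 6,136,000,000,000 bits
1 Gbps = 1,000,000,000 bits/s
time = 6,136,000,000,000 / 1,000,000,000 = 6,136.00 s
6,136.00 s / 60 = 102.3 minutes

102.3 minutes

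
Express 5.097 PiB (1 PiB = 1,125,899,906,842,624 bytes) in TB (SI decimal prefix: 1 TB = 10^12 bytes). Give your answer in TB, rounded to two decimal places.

5.097 PiB = 5.097 × 2^50 bytes = 5,738,711,825,176,854.528 bytes
1 TB = 10^12 bytes = 1,000,000,000,000 bytes
5,738,711,825,176,854.528 / 1,000,000,000,000 = 5,738.71 TB

5,738.71 TB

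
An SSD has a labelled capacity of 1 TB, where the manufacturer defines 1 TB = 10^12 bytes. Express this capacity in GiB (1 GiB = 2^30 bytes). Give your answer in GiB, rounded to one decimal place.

931.3 GiB

1 TB = 1 × 10^12 bytes = 1,000,000,000,000 bytes
1 GiB = 1,073,741,824 bytes
1,000,000,000,000 / 1,073,741,824 = 931.3 GiB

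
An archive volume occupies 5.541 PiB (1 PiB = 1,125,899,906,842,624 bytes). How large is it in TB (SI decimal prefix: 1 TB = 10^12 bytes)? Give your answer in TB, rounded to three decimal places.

5.541 PiB × 1,125,899,906,842,624 bytes/PiB = 6,238,611,383,814,979.584 bytes
1 TB = 10^12 bytes = 1,000,000,000,000 bytes
6,238,611,383,814,979.584 / 1,000,000,000,000 = 6,238.611 TB

6,238.611 TB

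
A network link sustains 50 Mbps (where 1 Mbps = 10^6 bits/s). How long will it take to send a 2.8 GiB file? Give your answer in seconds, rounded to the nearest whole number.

481 seconds

2.8 GiB = 3,006,477,107.2 bytes = 24,051,816,857.6 bits
50 Mbps = 50,000,000 bits/s
time = 24,051,816,857.6 / 50,000,000 = 481 s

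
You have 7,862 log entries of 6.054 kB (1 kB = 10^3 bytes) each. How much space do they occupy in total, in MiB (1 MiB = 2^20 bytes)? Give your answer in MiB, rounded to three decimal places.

Total = 7,862 × 6.054 kB = 47596.548 kB
= 47596.548 × 1,000 bytes = 47,596,548 bytes
1 MiB = 1,048,576 bytes
47,596,548 / 1,048,576 = 45.392 MiB

45.392 MiB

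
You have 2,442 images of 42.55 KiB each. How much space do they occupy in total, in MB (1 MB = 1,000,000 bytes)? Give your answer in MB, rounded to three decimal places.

106.401 MB

Total = 2,442 × 42.55 KiB = 103907.1 KiB
= 103907.1 × 1,024 bytes = 106,400,870.4 bytes
1 MB = 1,000,000 bytes
106,400,870.4 / 1,000,000 = 106.401 MB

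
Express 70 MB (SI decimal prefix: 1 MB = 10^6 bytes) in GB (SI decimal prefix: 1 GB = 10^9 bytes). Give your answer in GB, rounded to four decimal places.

0.0700 GB

70 MB = 70 × 10^6 bytes = 70,000,000 bytes
1 GB = 10^9 bytes = 1,000,000,000 bytes
70,000,000 / 1,000,000,000 = 0.0700 GB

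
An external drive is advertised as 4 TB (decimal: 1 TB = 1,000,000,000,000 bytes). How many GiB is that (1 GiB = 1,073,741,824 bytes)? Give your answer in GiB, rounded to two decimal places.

3,725.29 GiB

4 TB = 4 × 10^12 bytes = 4,000,000,000,000 bytes
1 GiB = 2^30 bytes = 1,073,741,824 bytes
4,000,000,000,000 / 1,073,741,824 = 3,725.29 GiB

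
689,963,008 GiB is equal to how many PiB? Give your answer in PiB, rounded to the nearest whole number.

689,963,008 GiB = 689,963,008 × 2^30 bytes = 740,842,138,702,446,592 bytes
1 PiB = 1,125,899,906,842,624 bytes
740,842,138,702,446,592 / 1,125,899,906,842,624 = 658 PiB

658 PiB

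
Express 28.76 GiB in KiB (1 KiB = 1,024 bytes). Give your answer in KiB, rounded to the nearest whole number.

28.76 GiB = 28.76 × 2^30 bytes = 30,880,814,858.24 bytes
1 KiB = 2^10 bytes = 1,024 bytes
30,880,814,858.24 / 1,024 = 30,157,046 KiB

30,157,046 KiB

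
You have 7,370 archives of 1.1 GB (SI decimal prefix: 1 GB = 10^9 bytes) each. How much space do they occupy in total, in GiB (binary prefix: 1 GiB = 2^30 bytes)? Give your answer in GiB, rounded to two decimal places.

Total = 7,370 × 1.1 GB = 8107 GB
= 8107 × 1,000,000,000 bytes = 8,107,000,000,000 bytes
1 GiB = 1,073,741,824 bytes
8,107,000,000,000 / 1,073,741,824 = 7,550.23 GiB

7,550.23 GiB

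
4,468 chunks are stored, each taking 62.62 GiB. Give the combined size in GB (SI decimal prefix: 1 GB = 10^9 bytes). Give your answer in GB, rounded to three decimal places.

Total = 4,468 × 62.62 GiB = 279786.16 GiB
= 279786.16 × 1,073,741,824 bytes = 300,418,101,768,355.84 bytes
1 GB = 1,000,000,000 bytes
300,418,101,768,355.84 / 1,000,000,000 = 300,418.102 GB

300,418.102 GB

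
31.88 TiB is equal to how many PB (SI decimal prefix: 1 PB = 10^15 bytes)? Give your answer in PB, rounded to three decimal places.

31.88 TiB × 1,099,511,627,776 bytes/TiB = 35,052,430,693,498.88 bytes
1 PB = 1,000,000,000,000,000 bytes
35,052,430,693,498.88 / 1,000,000,000,000,000 = 0.035 PB

0.035 PB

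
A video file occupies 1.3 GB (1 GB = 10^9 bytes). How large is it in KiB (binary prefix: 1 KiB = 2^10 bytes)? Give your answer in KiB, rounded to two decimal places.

1,269,531.25 KiB

1.3 GB = 1.3 × 10^9 bytes = 1,300,000,000 bytes
1 KiB = 1,024 bytes
1,300,000,000 / 1,024 = 1,269,531.25 KiB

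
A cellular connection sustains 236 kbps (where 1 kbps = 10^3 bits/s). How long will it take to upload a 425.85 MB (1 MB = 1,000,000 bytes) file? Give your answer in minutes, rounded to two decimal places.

425.85 MB = 425,850,000 bytes = 3,406,800,000 bits
236 kbps = 236,000 bits/s
time = 3,406,800,000 / 236,000 = 14,435.593 s
14,435.593 s / 60 = 240.59 minutes

240.59 minutes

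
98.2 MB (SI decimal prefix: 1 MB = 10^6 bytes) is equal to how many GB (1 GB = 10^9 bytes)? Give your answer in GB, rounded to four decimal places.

98.2 MB × 1,000,000 bytes/MB = 98,200,000 bytes
1 GB = 10^9 bytes = 1,000,000,000 bytes
98,200,000 / 1,000,000,000 = 0.0982 GB

0.0982 GB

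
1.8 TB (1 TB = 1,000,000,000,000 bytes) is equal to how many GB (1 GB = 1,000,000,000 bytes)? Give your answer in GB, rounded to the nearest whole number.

1,800 GB

1.8 TB = 1.8 × 10^12 bytes = 1,800,000,000,000 bytes
1 GB = 1,000,000,000 bytes
1,800,000,000,000 / 1,000,000,000 = 1,800 GB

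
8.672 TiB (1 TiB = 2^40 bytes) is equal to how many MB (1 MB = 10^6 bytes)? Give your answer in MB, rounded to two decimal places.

9,534,964.84 MB

8.672 TiB = 8.672 × 2^40 bytes = 9,534,964,836,073.472 bytes
1 MB = 1,000,000 bytes
9,534,964,836,073.472 / 1,000,000 = 9,534,964.84 MB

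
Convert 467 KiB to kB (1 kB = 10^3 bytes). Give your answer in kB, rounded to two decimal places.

467 KiB × 1,024 bytes/KiB = 478,208 bytes
1 kB = 10^3 bytes = 1,000 bytes
478,208 / 1,000 = 478.21 kB

478.21 kB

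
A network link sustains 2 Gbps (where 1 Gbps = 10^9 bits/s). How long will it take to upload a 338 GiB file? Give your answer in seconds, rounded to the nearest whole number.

1,452 seconds

338 GiB = 362,924,736,512 bytes = 2,903,397,892,096 bits
2 Gbps = 2,000,000,000 bits/s
time = 2,903,397,892,096 / 2,000,000,000 = 1,452 s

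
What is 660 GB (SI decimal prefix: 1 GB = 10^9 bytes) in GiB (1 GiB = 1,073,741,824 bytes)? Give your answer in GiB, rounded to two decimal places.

614.67 GiB

660 GB = 660 × 10^9 bytes = 660,000,000,000 bytes
1 GiB = 1,073,741,824 bytes
660,000,000,000 / 1,073,741,824 = 614.67 GiB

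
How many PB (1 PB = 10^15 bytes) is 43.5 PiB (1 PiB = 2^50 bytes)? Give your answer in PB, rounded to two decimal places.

48.98 PB

43.5 PiB = 43.5 × 2^50 bytes = 48,976,645,947,654,144 bytes
1 PB = 1,000,000,000,000,000 bytes
48,976,645,947,654,144 / 1,000,000,000,000,000 = 48.98 PB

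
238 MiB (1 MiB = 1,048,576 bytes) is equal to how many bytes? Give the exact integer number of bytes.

238 × 1,048,576 = 249,561,088 bytes  (1 MiB = 2^20 bytes)

249,561,088 bytes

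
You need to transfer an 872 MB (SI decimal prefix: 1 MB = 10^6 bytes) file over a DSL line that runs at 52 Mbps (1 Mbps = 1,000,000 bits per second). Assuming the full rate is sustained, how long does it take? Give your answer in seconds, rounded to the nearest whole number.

134 seconds

872 MB = 872,000,000 bytes = 6,976,000,000 bits
52 Mbps = 52,000,000 bits/s
time = 6,976,000,000 / 52,000,000 = 134 s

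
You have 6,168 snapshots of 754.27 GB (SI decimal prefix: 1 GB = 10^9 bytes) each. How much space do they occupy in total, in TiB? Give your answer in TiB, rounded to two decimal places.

Total = 6,168 × 754.27 GB = 4652337.36 GB
= 4652337.36 × 1,000,000,000 bytes = 4,652,337,360,000,000 bytes
1 TiB = 1,099,511,627,776 bytes
4,652,337,360,000,000 / 1,099,511,627,776 = 4,231.28 TiB

4,231.28 TiB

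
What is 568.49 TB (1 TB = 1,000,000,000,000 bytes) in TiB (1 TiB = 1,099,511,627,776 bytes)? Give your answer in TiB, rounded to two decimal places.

568.49 TB = 568.49 × 10^12 bytes = 568,490,000,000,000 bytes
1 TiB = 1,099,511,627,776 bytes
568,490,000,000,000 / 1,099,511,627,776 = 517.04 TiB

517.04 TiB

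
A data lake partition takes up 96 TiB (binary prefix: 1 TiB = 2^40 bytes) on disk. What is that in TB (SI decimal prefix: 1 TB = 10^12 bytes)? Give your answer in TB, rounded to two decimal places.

105.55 TB

96 TiB = 96 × 2^40 bytes = 105,553,116,266,496 bytes
1 TB = 10^12 bytes = 1,000,000,000,000 bytes
105,553,116,266,496 / 1,000,000,000,000 = 105.55 TB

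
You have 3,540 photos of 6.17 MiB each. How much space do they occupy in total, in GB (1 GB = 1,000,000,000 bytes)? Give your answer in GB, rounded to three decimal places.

Total = 3,540 × 6.17 MiB = 21841.8 MiB
= 21841.8 × 1,048,576 bytes = 22,902,787,276.8 bytes
1 GB = 1,000,000,000 bytes
22,902,787,276.8 / 1,000,000,000 = 22.903 GB

22.903 GB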